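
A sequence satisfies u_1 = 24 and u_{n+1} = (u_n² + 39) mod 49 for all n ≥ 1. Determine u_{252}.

1

Computing terms: u_1 = 24; u_2 = 27; u_3 = 33; u_4 = 1; u_5 = 40; u_6 = 22; u_7 = 33.
Since u_7 = u_3 = 33, the sequence is eventually periodic: after a pre-period of length 2 it cycles with period 4.
For n ≥ 3, u_n depends only on (n - 3) mod 4. (252 - 3) mod 4 = 1, so u_{252} = u_4 = 1.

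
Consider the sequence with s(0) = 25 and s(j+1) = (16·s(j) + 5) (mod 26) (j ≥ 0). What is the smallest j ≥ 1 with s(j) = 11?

Computing terms: s(0) = 25; s(1) = 15; s(2) = 11; s(3) = 25.
Since s(3) = s(0) = 25, the sequence is periodic with period 3.
The value 11 first appears (with j ≥ 1) at s(2).

2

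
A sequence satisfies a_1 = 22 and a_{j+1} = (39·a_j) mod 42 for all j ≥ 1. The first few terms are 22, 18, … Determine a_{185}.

18

Listing terms: a_1 = 22,  a_2 = 18,  a_3 = 30,  a_4 = 36,  a_5 = 18.
Since a_5 = a_2 = 18, the sequence is eventually periodic: after a pre-period of length 1 it cycles with period 3.
For j ≥ 2, a_j depends only on (j - 2) mod 3. (185 - 2) mod 3 = 0, so a_{185} = a_2 = 18.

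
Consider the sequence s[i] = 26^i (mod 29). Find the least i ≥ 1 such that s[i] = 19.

27

We have s[0] = 1, s[1] = 26, s[2] = 9, s[3] = 2, s[4] = 23, s[5] = 18, s[6] = 4, s[7] = 17, s[8] = 7, s[9] = 8, s[10] = 5, s[11] = 14, s[12] = 16, s[13] = 10, s[14] = 28, s[15] = 3, s[16] = 20, s[17] = 27, s[18] = 6, s[19] = 11, s[20] = 25, s[21] = 12, s[22] = 22, s[23] = 21, s[24] = 24, s[25] = 15, s[26] = 13, s[27] = 19, s[28] = 1.
Since s[28] = s[0] = 1, the sequence is periodic with period 28.
The value 19 first appears (with i ≥ 1) at s[27].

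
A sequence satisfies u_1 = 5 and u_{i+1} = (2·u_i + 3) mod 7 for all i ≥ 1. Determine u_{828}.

1

We have u_1 = 5; u_2 = 6; u_3 = 1; u_4 = 5.
Since u_4 = u_1 = 5, the sequence is periodic with period 3.
So u_{828} = u_{1 + ((828-1) mod 3)} = u_3 = 1.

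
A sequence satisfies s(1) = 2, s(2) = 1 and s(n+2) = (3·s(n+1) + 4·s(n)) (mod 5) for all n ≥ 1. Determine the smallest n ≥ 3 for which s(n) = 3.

s(1) = 2,  s(2) = 1,  s(3) = 1,  s(4) = 2,  s(5) = 0,  s(6) = 3,  s(7) = 4,  s(8) = 4,  s(9) = 3,  s(10) = 0,  s(11) = 2,  s(12) = 1.
Since (s(11), s(12)) = (s(1), s(2)) = (2, 1) (two consecutive terms determine the rest), the sequence is periodic with period 10.
The value 3 first appears (with n ≥ 3) at s(6).

6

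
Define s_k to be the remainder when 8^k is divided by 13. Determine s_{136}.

We have s_1 = 8,  s_2 = 12,  s_3 = 5,  s_4 = 1,  s_5 = 8.
The sequence repeats with period 4.
(136 - 1) mod 4 = 3, so s_{136} = s_4 = 1.

1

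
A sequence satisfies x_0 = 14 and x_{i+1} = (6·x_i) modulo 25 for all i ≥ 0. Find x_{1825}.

Computing terms: x_0 = 14, x_1 = 9, x_2 = 4, x_3 = 24, x_4 = 19, x_5 = 14.
The sequence repeats with period 5.
So x_{1825} = x_{0 + ((1825-0) mod 5)} = x_0 = 14.

14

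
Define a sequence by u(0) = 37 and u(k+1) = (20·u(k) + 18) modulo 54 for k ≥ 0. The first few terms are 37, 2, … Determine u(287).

We have u(0) = 37, u(1) = 2, u(2) = 4, u(3) = 44, u(4) = 34, u(5) = 50, u(6) = 46, u(7) = 20, u(8) = 40, u(9) = 8, u(10) = 16, u(11) = 14, u(12) = 28, u(13) = 38, u(14) = 22, u(15) = 26, u(16) = 52, u(17) = 32, u(18) = 10, u(19) = 2.
Since u(19) = u(1) = 2, the sequence is eventually periodic: after a pre-period of length 1 it cycles with period 18.
For k ≥ 1, u(k) depends only on (k - 1) mod 18. (287 - 1) mod 18 = 16, so u(287) = u(17) = 32.

32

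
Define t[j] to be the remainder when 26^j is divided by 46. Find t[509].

We have t[1] = 26; t[2] = 32; t[3] = 4; t[4] = 12; t[5] = 36; t[6] = 16; t[7] = 2; t[8] = 6; t[9] = 18; t[10] = 8; t[11] = 24; t[12] = 26.
Since t[12] = t[1] = 26, the sequence is periodic with period 11.
So t[509] = t[1 + ((509-1) mod 11)] = t[3] = 4.

4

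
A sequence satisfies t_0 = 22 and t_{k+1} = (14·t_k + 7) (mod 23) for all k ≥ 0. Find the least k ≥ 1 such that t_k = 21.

Listing terms: t_0 = 22; t_1 = 16; t_2 = 1; t_3 = 21; t_4 = 2; t_5 = 12; t_6 = 14; t_7 = 19; t_8 = 20; t_9 = 11; t_{10} = 0; t_{11} = 7; t_{12} = 13; t_{13} = 5; t_{14} = 8; t_{15} = 4; t_{16} = 17; t_{17} = 15; t_{18} = 10; t_{19} = 9; t_{20} = 18; t_{21} = 6; t_{22} = 22.
Since t_{22} = t_0 = 22, the sequence is periodic with period 22.
The value 21 first appears (with k ≥ 1) at t_3.

3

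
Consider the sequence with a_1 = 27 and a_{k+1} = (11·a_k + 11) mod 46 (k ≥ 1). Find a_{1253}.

17

a_1 = 27,  a_2 = 32,  a_3 = 41,  a_4 = 2,  a_5 = 33,  a_6 = 6,  a_7 = 31,  a_8 = 30,  a_9 = 19,  a_{10} = 36,  a_{11} = 39,  a_{12} = 26,  a_{13} = 21,  a_{14} = 12,  a_{15} = 5,  a_{16} = 20,  a_{17} = 1,  a_{18} = 22,  a_{19} = 23,  a_{20} = 34,  a_{21} = 17,  a_{22} = 14,  a_{23} = 27.
Since a_{23} = a_1 = 27, the sequence is periodic with period 22.
So a_{1253} = a_{1 + ((1253-1) mod 22)} = a_{21} = 17.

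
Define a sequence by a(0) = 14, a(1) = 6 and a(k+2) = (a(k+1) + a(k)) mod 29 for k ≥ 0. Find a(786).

We have a(0) = 14,  a(1) = 6,  a(2) = 20,  a(3) = 26,  a(4) = 17,  a(5) = 14,  a(6) = 2,  a(7) = 16,  a(8) = 18,  a(9) = 5,  a(10) = 23,  a(11) = 28,  a(12) = 22,  a(13) = 21,  a(14) = 14,  a(15) = 6.
The sequence repeats with period 14.
So a(786) = a(0 + ((786-0) mod 14)) = a(2) = 20.

20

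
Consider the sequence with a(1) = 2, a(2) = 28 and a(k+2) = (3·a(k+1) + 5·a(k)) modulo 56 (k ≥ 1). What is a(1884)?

Computing terms: a(1) = 2; a(2) = 28; a(3) = 38; a(4) = 30; a(5) = 0; a(6) = 38; a(7) = 2; a(8) = 28.
Since (a(7), a(8)) = (a(1), a(2)) = (2, 28) (two consecutive terms determine the rest), the sequence is periodic with period 6.
(1884 - 1) mod 6 = 5, so a(1884) = a(6) = 38.

38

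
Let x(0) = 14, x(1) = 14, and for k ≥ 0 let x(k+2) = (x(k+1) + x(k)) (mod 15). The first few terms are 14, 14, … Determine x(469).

10

We have x(0) = 14,  x(1) = 14,  x(2) = 13,  x(3) = 12,  x(4) = 10,  x(5) = 7,  x(6) = 2,  x(7) = 9,  x(8) = 11,  x(9) = 5,  x(10) = 1,  x(11) = 6,  x(12) = 7,  x(13) = 13,  x(14) = 5,  x(15) = 3,  x(16) = 8,  x(17) = 11,  x(18) = 4,  x(19) = 0,  x(20) = 4,  x(21) = 4,  x(22) = 8,  x(23) = 12,  x(24) = 5,  x(25) = 2,  x(26) = 7,  x(27) = 9,  x(28) = 1,  x(29) = 10,  x(30) = 11,  x(31) = 6,  x(32) = 2,  x(33) = 8,  x(34) = 10,  x(35) = 3,  x(36) = 13,  x(37) = 1,  x(38) = 14,  x(39) = 0,  x(40) = 14,  x(41) = 14.
The sequence repeats with period 40.
(469 - 0) mod 40 = 29, so x(469) = x(29) = 10.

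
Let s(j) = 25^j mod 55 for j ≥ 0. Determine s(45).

Listing terms: s(0) = 1, s(1) = 25, s(2) = 20, s(3) = 5, s(4) = 15, s(5) = 45, s(6) = 25.
Since s(6) = s(1) = 25, the sequence is eventually periodic: after a pre-period of length 1 it cycles with period 5.
For j ≥ 1, s(j) depends only on (j - 1) mod 5. (45 - 1) mod 5 = 4, so s(45) = s(5) = 45.

45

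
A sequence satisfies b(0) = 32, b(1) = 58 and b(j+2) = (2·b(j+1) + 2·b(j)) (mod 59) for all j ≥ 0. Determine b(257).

b(0) = 32,  b(1) = 58,  b(2) = 3,  b(3) = 4,  b(4) = 14,  b(5) = 36,  b(6) = 41,  b(7) = 36,  b(8) = 36,  b(9) = 26,  b(10) = 6,  b(11) = 5,  b(12) = 22,  b(13) = 54,  b(14) = 34,  b(15) = 58,  b(16) = 7,  b(17) = 12,  b(18) = 38,  b(19) = 41,  b(20) = 40,  b(21) = 44,  b(22) = 50,  b(23) = 11,  b(24) = 4,  b(25) = 30,  b(26) = 9,  b(27) = 19,  b(28) = 56,  b(29) = 32,  b(30) = 58.
The sequence repeats with period 29.
So b(257) = b(0 + ((257-0) mod 29)) = b(25) = 30.

30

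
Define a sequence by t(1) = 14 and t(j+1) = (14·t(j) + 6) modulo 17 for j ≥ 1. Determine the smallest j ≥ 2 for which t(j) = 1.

We have t(1) = 14, t(2) = 15, t(3) = 12, t(4) = 4, t(5) = 11, t(6) = 7, t(7) = 2, t(8) = 0, t(9) = 6, t(10) = 5, t(11) = 8, t(12) = 16, t(13) = 9, t(14) = 13, t(15) = 1, t(16) = 3, t(17) = 14.
The sequence repeats with period 16.
The value 1 first appears (with j ≥ 2) at t(15).

15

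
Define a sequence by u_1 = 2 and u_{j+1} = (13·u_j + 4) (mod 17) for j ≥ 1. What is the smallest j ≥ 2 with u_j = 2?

5

Computing terms: u_1 = 2,  u_2 = 13,  u_3 = 3,  u_4 = 9,  u_5 = 2.
Since u_5 = u_1 = 2, the sequence is periodic with period 4.
The value 2 next appears (with j ≥ 2) at u_5.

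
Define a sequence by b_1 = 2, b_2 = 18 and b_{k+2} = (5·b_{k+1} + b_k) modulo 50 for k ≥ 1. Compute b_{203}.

42

b_1 = 2; b_2 = 18; b_3 = 42; b_4 = 28; b_5 = 32; b_6 = 38; b_7 = 22; b_8 = 48; b_9 = 12; b_{10} = 8; b_{11} = 2; b_{12} = 18.
The sequence repeats with period 10.
So b_{203} = b_{1 + ((203-1) mod 10)} = b_3 = 42.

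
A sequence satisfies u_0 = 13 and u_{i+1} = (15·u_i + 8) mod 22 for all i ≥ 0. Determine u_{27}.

Listing terms: u_0 = 13,  u_1 = 5,  u_2 = 17,  u_3 = 21,  u_4 = 15,  u_5 = 13.
Since u_5 = u_0 = 13, the sequence is periodic with period 5.
(27 - 0) mod 5 = 2, so u_{27} = u_2 = 17.

17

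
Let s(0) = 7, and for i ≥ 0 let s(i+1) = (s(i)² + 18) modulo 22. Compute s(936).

We have s(0) = 7, s(1) = 1, s(2) = 19, s(3) = 5, s(4) = 21, s(5) = 19.
Since s(5) = s(2) = 19, the sequence is eventually periodic: after a pre-period of length 2 it cycles with period 3.
For i ≥ 2, s(i) depends only on (i - 2) mod 3. (936 - 2) mod 3 = 1, so s(936) = s(3) = 5.

5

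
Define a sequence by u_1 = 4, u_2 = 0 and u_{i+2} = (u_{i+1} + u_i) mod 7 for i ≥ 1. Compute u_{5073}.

We have u_1 = 4,  u_2 = 0,  u_3 = 4,  u_4 = 4,  u_5 = 1,  u_6 = 5,  u_7 = 6,  u_8 = 4,  u_9 = 3,  u_{10} = 0,  u_{11} = 3,  u_{12} = 3,  u_{13} = 6,  u_{14} = 2,  u_{15} = 1,  u_{16} = 3,  u_{17} = 4,  u_{18} = 0.
The sequence repeats with period 16.
(5073 - 1) mod 16 = 0, so u_{5073} = u_1 = 4.

4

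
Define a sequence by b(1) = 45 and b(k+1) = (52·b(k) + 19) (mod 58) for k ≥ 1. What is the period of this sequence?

Computing terms: b(1) = 45, b(2) = 39, b(3) = 17, b(4) = 33, b(5) = 53, b(6) = 49, b(7) = 15, b(8) = 45.
Since b(8) = b(1) = 45, the sequence is periodic with period 7.

7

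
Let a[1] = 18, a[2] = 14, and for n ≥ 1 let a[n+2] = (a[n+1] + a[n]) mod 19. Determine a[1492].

We have a[1] = 18; a[2] = 14; a[3] = 13; a[4] = 8; a[5] = 2; a[6] = 10; a[7] = 12; a[8] = 3; a[9] = 15; a[10] = 18; a[11] = 14.
The sequence repeats with period 9.
So a[1492] = a[1 + ((1492-1) mod 9)] = a[7] = 12.

12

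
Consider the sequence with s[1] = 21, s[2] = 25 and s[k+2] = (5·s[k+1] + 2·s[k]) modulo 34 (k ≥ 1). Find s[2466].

25

We have s[1] = 21,  s[2] = 25,  s[3] = 31,  s[4] = 1,  s[5] = 33,  s[6] = 31,  s[7] = 17,  s[8] = 11,  s[9] = 21,  s[10] = 25.
Since (s[9], s[10]) = (s[1], s[2]) = (21, 25) (two consecutive terms determine the rest), the sequence is periodic with period 8.
So s[2466] = s[1 + ((2466-1) mod 8)] = s[2] = 25.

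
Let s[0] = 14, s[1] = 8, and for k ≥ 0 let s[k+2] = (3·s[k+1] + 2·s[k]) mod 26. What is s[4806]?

0

Listing terms: s[0] = 14,  s[1] = 8,  s[2] = 0,  s[3] = 16,  s[4] = 22,  s[5] = 20,  s[6] = 0,  s[7] = 14,  s[8] = 16,  s[9] = 24,  s[10] = 0,  s[11] = 22,  s[12] = 14,  s[13] = 8.
The sequence repeats with period 12.
(4806 - 0) mod 12 = 6, so s[4806] = s[6] = 0.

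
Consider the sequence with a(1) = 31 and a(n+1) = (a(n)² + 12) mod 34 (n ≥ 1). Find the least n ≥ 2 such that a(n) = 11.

Listing terms: a(1) = 31,  a(2) = 21,  a(3) = 11,  a(4) = 31.
The sequence repeats with period 3.
The value 11 first appears (with n ≥ 2) at a(3).

3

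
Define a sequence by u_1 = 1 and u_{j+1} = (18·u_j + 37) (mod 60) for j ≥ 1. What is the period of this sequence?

4

Listing terms: u_1 = 1, u_2 = 55, u_3 = 7, u_4 = 43, u_5 = 31, u_6 = 55.
Since u_6 = u_2 = 55, the sequence is eventually periodic: after a pre-period of length 1 it cycles with period 4.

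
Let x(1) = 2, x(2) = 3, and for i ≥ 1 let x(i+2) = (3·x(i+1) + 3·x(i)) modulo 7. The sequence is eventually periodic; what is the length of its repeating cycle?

We have x(1) = 2; x(2) = 3; x(3) = 1; x(4) = 5; x(5) = 4; x(6) = 6; x(7) = 2; x(8) = 3.
The sequence repeats with period 6.

6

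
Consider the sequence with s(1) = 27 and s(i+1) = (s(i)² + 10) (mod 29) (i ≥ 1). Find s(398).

Computing terms: s(1) = 27,  s(2) = 14,  s(3) = 3,  s(4) = 19,  s(5) = 23,  s(6) = 17,  s(7) = 9,  s(8) = 4,  s(9) = 26,  s(10) = 19.
Since s(10) = s(4) = 19, the sequence is eventually periodic: after a pre-period of length 3 it cycles with period 6.
For i ≥ 4, s(i) depends only on (i - 4) mod 6. (398 - 4) mod 6 = 4, so s(398) = s(8) = 4.

4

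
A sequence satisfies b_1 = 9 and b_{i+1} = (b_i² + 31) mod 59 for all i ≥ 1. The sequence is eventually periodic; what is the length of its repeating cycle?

3

b_1 = 9; b_2 = 53; b_3 = 8; b_4 = 36; b_5 = 29; b_6 = 46; b_7 = 23; b_8 = 29.
Since b_8 = b_5 = 29, the sequence is eventually periodic: after a pre-period of length 4 it cycles with period 3.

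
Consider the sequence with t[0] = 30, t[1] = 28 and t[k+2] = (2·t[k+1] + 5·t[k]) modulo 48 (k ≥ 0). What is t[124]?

22

We have t[0] = 30; t[1] = 28; t[2] = 14; t[3] = 24; t[4] = 22; t[5] = 20; t[6] = 6; t[7] = 16; t[8] = 14; t[9] = 12; t[10] = 46; t[11] = 8; t[12] = 6; t[13] = 4; t[14] = 38; t[15] = 0; t[16] = 46; t[17] = 44; t[18] = 30; t[19] = 40; t[20] = 38; t[21] = 36; t[22] = 22; t[23] = 32; t[24] = 30; t[25] = 28.
Since (t[24], t[25]) = (t[0], t[1]) = (30, 28) (two consecutive terms determine the rest), the sequence is periodic with period 24.
(124 - 0) mod 24 = 4, so t[124] = t[4] = 22.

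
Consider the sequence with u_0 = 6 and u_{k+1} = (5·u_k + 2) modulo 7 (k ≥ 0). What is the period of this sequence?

Listing terms: u_0 = 6; u_1 = 4; u_2 = 1; u_3 = 0; u_4 = 2; u_5 = 5; u_6 = 6.
The sequence repeats with period 6.

6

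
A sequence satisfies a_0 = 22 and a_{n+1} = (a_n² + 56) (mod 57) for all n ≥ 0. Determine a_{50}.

44

We have a_0 = 22; a_1 = 27; a_2 = 44; a_3 = 54; a_4 = 8; a_5 = 6; a_6 = 35; a_7 = 27.
Since a_7 = a_1 = 27, the sequence is eventually periodic: after a pre-period of length 1 it cycles with period 6.
For n ≥ 1, a_n depends only on (n - 1) mod 6. (50 - 1) mod 6 = 1, so a_{50} = a_2 = 44.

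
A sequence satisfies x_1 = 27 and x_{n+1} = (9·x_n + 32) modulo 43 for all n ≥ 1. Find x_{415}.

x_1 = 27, x_2 = 17, x_3 = 13, x_4 = 20, x_5 = 40, x_6 = 5, x_7 = 34, x_8 = 37, x_9 = 21, x_{10} = 6, x_{11} = 0, x_{12} = 32, x_{13} = 19, x_{14} = 31, x_{15} = 10, x_{16} = 36, x_{17} = 12, x_{18} = 11, x_{19} = 2, x_{20} = 7, x_{21} = 9, x_{22} = 27.
Since x_{22} = x_1 = 27, the sequence is periodic with period 21.
(415 - 1) mod 21 = 15, so x_{415} = x_{16} = 36.

36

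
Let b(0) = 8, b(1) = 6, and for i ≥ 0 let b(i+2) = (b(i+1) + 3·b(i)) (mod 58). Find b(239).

46

We have b(0) = 8; b(1) = 6; b(2) = 30; b(3) = 48; b(4) = 22; b(5) = 50; b(6) = 0; b(7) = 34; b(8) = 34; b(9) = 20; b(10) = 6; b(11) = 8; b(12) = 26; b(13) = 50; b(14) = 12; b(15) = 46; b(16) = 24; b(17) = 46; b(18) = 2; b(19) = 24; b(20) = 30; b(21) = 44; b(22) = 18; b(23) = 34; b(24) = 30; b(25) = 16; b(26) = 48; b(27) = 38; b(28) = 8; b(29) = 6.
Since (b(28), b(29)) = (b(0), b(1)) = (8, 6) (two consecutive terms determine the rest), the sequence is periodic with period 28.
(239 - 0) mod 28 = 15, so b(239) = b(15) = 46.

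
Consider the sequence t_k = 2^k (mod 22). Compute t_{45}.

10

We have t_1 = 2, t_2 = 4, t_3 = 8, t_4 = 16, t_5 = 10, t_6 = 20, t_7 = 18, t_8 = 14, t_9 = 6, t_{10} = 12, t_{11} = 2.
Since t_{11} = t_1 = 2, the sequence is periodic with period 10.
(45 - 1) mod 10 = 4, so t_{45} = t_5 = 10.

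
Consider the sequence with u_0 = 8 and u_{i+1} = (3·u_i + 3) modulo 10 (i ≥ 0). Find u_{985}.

7

Listing terms: u_0 = 8,  u_1 = 7,  u_2 = 4,  u_3 = 5,  u_4 = 8.
Since u_4 = u_0 = 8, the sequence is periodic with period 4.
So u_{985} = u_{0 + ((985-0) mod 4)} = u_1 = 7.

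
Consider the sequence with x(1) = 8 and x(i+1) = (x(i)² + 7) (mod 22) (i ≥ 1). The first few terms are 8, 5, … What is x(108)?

x(1) = 8, x(2) = 5, x(3) = 10, x(4) = 19, x(5) = 16, x(6) = 21, x(7) = 8.
Since x(7) = x(1) = 8, the sequence is periodic with period 6.
(108 - 1) mod 6 = 5, so x(108) = x(6) = 21.

21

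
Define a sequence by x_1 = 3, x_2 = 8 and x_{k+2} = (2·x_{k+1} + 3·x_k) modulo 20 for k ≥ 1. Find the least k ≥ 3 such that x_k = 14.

4

Listing terms: x_1 = 3; x_2 = 8; x_3 = 5; x_4 = 14; x_5 = 3; x_6 = 8.
The sequence repeats with period 4.
The value 14 first appears (with k ≥ 3) at x_4.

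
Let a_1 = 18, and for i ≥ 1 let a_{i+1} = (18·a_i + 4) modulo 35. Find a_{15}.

We have a_1 = 18, a_2 = 13, a_3 = 28, a_4 = 18.
The sequence repeats with period 3.
So a_{15} = a_{1 + ((15-1) mod 3)} = a_3 = 28.

28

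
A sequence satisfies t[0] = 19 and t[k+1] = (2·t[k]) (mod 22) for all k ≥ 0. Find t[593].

t[0] = 19; t[1] = 16; t[2] = 10; t[3] = 20; t[4] = 18; t[5] = 14; t[6] = 6; t[7] = 12; t[8] = 2; t[9] = 4; t[10] = 8; t[11] = 16.
Since t[11] = t[1] = 16, the sequence is eventually periodic: after a pre-period of length 1 it cycles with period 10.
For k ≥ 1, t[k] depends only on (k - 1) mod 10. (593 - 1) mod 10 = 2, so t[593] = t[3] = 20.

20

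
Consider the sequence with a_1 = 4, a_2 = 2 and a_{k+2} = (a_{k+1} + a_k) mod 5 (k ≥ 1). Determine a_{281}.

Computing terms: a_1 = 4; a_2 = 2; a_3 = 1; a_4 = 3; a_5 = 4; a_6 = 2.
Since (a_5, a_6) = (a_1, a_2) = (4, 2) (two consecutive terms determine the rest), the sequence is periodic with period 4.
So a_{281} = a_{1 + ((281-1) mod 4)} = a_1 = 4.

4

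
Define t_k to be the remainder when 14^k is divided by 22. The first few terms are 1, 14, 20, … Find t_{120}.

12

Listing terms: t_0 = 1,  t_1 = 14,  t_2 = 20,  t_3 = 16,  t_4 = 4,  t_5 = 12,  t_6 = 14.
Since t_6 = t_1 = 14, the sequence is eventually periodic: after a pre-period of length 1 it cycles with period 5.
For k ≥ 1, t_k depends only on (k - 1) mod 5. (120 - 1) mod 5 = 4, so t_{120} = t_5 = 12.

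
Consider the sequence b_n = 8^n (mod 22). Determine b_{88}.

We have b_0 = 1, b_1 = 8, b_2 = 20, b_3 = 6, b_4 = 4, b_5 = 10, b_6 = 14, b_7 = 2, b_8 = 16, b_9 = 18, b_{10} = 12, b_{11} = 8.
Since b_{11} = b_1 = 8, the sequence is eventually periodic: after a pre-period of length 1 it cycles with period 10.
For n ≥ 1, b_n depends only on (n - 1) mod 10. (88 - 1) mod 10 = 7, so b_{88} = b_8 = 16.

16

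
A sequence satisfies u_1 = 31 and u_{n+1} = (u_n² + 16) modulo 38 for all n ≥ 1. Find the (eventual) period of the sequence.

3

u_1 = 31,  u_2 = 27,  u_3 = 23,  u_4 = 13,  u_5 = 33,  u_6 = 3,  u_7 = 25,  u_8 = 33.
Since u_8 = u_5 = 33, the sequence is eventually periodic: after a pre-period of length 4 it cycles with period 3.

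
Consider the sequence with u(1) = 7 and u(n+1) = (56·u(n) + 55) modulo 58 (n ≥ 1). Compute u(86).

Listing terms: u(1) = 7,  u(2) = 41,  u(3) = 31,  u(4) = 51,  u(5) = 11,  u(6) = 33,  u(7) = 47,  u(8) = 19,  u(9) = 17,  u(10) = 21,  u(11) = 13,  u(12) = 29,  u(13) = 55,  u(14) = 3,  u(15) = 49,  u(16) = 15,  u(17) = 25,  u(18) = 5,  u(19) = 45,  u(20) = 23,  u(21) = 9,  u(22) = 37,  u(23) = 39,  u(24) = 35,  u(25) = 43,  u(26) = 27,  u(27) = 1,  u(28) = 53,  u(29) = 7.
The sequence repeats with period 28.
(86 - 1) mod 28 = 1, so u(86) = u(2) = 41.

41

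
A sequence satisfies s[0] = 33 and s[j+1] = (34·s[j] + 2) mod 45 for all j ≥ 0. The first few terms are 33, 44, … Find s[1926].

Listing terms: s[0] = 33,  s[1] = 44,  s[2] = 13,  s[3] = 39,  s[4] = 23,  s[5] = 19,  s[6] = 18,  s[7] = 29,  s[8] = 43,  s[9] = 24,  s[10] = 8,  s[11] = 4,  s[12] = 3,  s[13] = 14,  s[14] = 28,  s[15] = 9,  s[16] = 38,  s[17] = 34,  s[18] = 33.
Since s[18] = s[0] = 33, the sequence is periodic with period 18.
So s[1926] = s[0 + ((1926-0) mod 18)] = s[0] = 33.

33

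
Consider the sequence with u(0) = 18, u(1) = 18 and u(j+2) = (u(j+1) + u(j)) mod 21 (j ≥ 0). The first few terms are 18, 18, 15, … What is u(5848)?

Listing terms: u(0) = 18; u(1) = 18; u(2) = 15; u(3) = 12; u(4) = 6; u(5) = 18; u(6) = 3; u(7) = 0; u(8) = 3; u(9) = 3; u(10) = 6; u(11) = 9; u(12) = 15; u(13) = 3; u(14) = 18; u(15) = 0; u(16) = 18; u(17) = 18.
The sequence repeats with period 16.
So u(5848) = u(0 + ((5848-0) mod 16)) = u(8) = 3.

3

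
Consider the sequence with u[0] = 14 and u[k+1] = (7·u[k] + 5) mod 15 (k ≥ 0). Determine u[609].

Computing terms: u[0] = 14,  u[1] = 13,  u[2] = 6,  u[3] = 2,  u[4] = 4,  u[5] = 3,  u[6] = 11,  u[7] = 7,  u[8] = 9,  u[9] = 8,  u[10] = 1,  u[11] = 12,  u[12] = 14.
The sequence repeats with period 12.
So u[609] = u[0 + ((609-0) mod 12)] = u[9] = 8.

8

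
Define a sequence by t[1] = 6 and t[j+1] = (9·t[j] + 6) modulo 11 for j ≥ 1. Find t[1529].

3

Listing terms: t[1] = 6, t[2] = 5, t[3] = 7, t[4] = 3, t[5] = 0, t[6] = 6.
The sequence repeats with period 5.
(1529 - 1) mod 5 = 3, so t[1529] = t[4] = 3.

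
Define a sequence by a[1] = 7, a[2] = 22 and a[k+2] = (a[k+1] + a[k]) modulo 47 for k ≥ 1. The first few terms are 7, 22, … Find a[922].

45

Computing terms: a[1] = 7, a[2] = 22, a[3] = 29, a[4] = 4, a[5] = 33, a[6] = 37, a[7] = 23, a[8] = 13, a[9] = 36, a[10] = 2, a[11] = 38, a[12] = 40, a[13] = 31, a[14] = 24, a[15] = 8, a[16] = 32, a[17] = 40, a[18] = 25, a[19] = 18, a[20] = 43, a[21] = 14, a[22] = 10, a[23] = 24, a[24] = 34, a[25] = 11, a[26] = 45, a[27] = 9, a[28] = 7, a[29] = 16, a[30] = 23, a[31] = 39, a[32] = 15, a[33] = 7, a[34] = 22.
Since (a[33], a[34]) = (a[1], a[2]) = (7, 22) (two consecutive terms determine the rest), the sequence is periodic with period 32.
So a[922] = a[1 + ((922-1) mod 32)] = a[26] = 45.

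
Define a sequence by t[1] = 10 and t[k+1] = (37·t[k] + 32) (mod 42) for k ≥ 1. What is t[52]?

We have t[1] = 10; t[2] = 24; t[3] = 38; t[4] = 10.
Since t[4] = t[1] = 10, the sequence is periodic with period 3.
So t[52] = t[1 + ((52-1) mod 3)] = t[1] = 10.

10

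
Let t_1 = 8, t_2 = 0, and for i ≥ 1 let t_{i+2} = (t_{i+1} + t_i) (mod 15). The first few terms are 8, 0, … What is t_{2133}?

7

t_1 = 8; t_2 = 0; t_3 = 8; t_4 = 8; t_5 = 1; t_6 = 9; t_7 = 10; t_8 = 4; t_9 = 14; t_{10} = 3; t_{11} = 2; t_{12} = 5; t_{13} = 7; t_{14} = 12; t_{15} = 4; t_{16} = 1; t_{17} = 5; t_{18} = 6; t_{19} = 11; t_{20} = 2; t_{21} = 13; t_{22} = 0; t_{23} = 13; t_{24} = 13; t_{25} = 11; t_{26} = 9; t_{27} = 5; t_{28} = 14; t_{29} = 4; t_{30} = 3; t_{31} = 7; t_{32} = 10; t_{33} = 2; t_{34} = 12; t_{35} = 14; t_{36} = 11; t_{37} = 10; t_{38} = 6; t_{39} = 1; t_{40} = 7; t_{41} = 8; t_{42} = 0.
Since (t_{41}, t_{42}) = (t_1, t_2) = (8, 0) (two consecutive terms determine the rest), the sequence is periodic with period 40.
(2133 - 1) mod 40 = 12, so t_{2133} = t_{13} = 7.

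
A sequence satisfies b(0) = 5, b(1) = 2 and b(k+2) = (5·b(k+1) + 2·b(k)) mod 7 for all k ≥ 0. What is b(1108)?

Computing terms: b(0) = 5, b(1) = 2, b(2) = 6, b(3) = 6, b(4) = 0, b(5) = 5, b(6) = 4, b(7) = 2, b(8) = 4, b(9) = 3, b(10) = 2, b(11) = 2, b(12) = 0, b(13) = 4, b(14) = 6, b(15) = 3, b(16) = 6, b(17) = 1, b(18) = 3, b(19) = 3, b(20) = 0, b(21) = 6, b(22) = 2, b(23) = 1, b(24) = 2, b(25) = 5, b(26) = 1, b(27) = 1, b(28) = 0, b(29) = 2, b(30) = 3, b(31) = 5, b(32) = 3, b(33) = 4, b(34) = 5, b(35) = 5, b(36) = 0, b(37) = 3, b(38) = 1, b(39) = 4, b(40) = 1, b(41) = 6, b(42) = 4, b(43) = 4, b(44) = 0, b(45) = 1, b(46) = 5, b(47) = 6, b(48) = 5, b(49) = 2.
Since (b(48), b(49)) = (b(0), b(1)) = (5, 2) (two consecutive terms determine the rest), the sequence is periodic with period 48.
So b(1108) = b(0 + ((1108-0) mod 48)) = b(4) = 0.

0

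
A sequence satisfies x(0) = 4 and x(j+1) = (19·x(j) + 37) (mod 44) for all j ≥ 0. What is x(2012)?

Listing terms: x(0) = 4; x(1) = 25; x(2) = 28; x(3) = 41; x(4) = 24; x(5) = 9; x(6) = 32; x(7) = 29; x(8) = 16; x(9) = 33; x(10) = 4.
The sequence repeats with period 10.
So x(2012) = x(0 + ((2012-0) mod 10)) = x(2) = 28.

28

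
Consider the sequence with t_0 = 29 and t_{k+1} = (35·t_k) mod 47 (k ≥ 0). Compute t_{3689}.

We have t_0 = 29, t_1 = 28, t_2 = 40, t_3 = 37, t_4 = 26, t_5 = 17, t_6 = 31, t_7 = 4, t_8 = 46, t_9 = 12, t_{10} = 44, t_{11} = 36, t_{12} = 38, t_{13} = 14, t_{14} = 20, t_{15} = 42, t_{16} = 13, t_{17} = 32, t_{18} = 39, t_{19} = 2, t_{20} = 23, t_{21} = 6, t_{22} = 22, t_{23} = 18, t_{24} = 19, t_{25} = 7, t_{26} = 10, t_{27} = 21, t_{28} = 30, t_{29} = 16, t_{30} = 43, t_{31} = 1, t_{32} = 35, t_{33} = 3, t_{34} = 11, t_{35} = 9, t_{36} = 33, t_{37} = 27, t_{38} = 5, t_{39} = 34, t_{40} = 15, t_{41} = 8, t_{42} = 45, t_{43} = 24, t_{44} = 41, t_{45} = 25, t_{46} = 29.
The sequence repeats with period 46.
So t_{3689} = t_{0 + ((3689-0) mod 46)} = t_9 = 12.

12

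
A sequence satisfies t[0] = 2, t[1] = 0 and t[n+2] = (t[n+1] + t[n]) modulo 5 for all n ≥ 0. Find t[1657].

We have t[0] = 2, t[1] = 0, t[2] = 2, t[3] = 2, t[4] = 4, t[5] = 1, t[6] = 0, t[7] = 1, t[8] = 1, t[9] = 2, t[10] = 3, t[11] = 0, t[12] = 3, t[13] = 3, t[14] = 1, t[15] = 4, t[16] = 0, t[17] = 4, t[18] = 4, t[19] = 3, t[20] = 2, t[21] = 0.
Since (t[20], t[21]) = (t[0], t[1]) = (2, 0) (two consecutive terms determine the rest), the sequence is periodic with period 20.
(1657 - 0) mod 20 = 17, so t[1657] = t[17] = 4.

4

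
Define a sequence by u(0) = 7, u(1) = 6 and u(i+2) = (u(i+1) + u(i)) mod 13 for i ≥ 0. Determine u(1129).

Computing terms: u(0) = 7,  u(1) = 6,  u(2) = 0,  u(3) = 6,  u(4) = 6,  u(5) = 12,  u(6) = 5,  u(7) = 4,  u(8) = 9,  u(9) = 0,  u(10) = 9,  u(11) = 9,  u(12) = 5,  u(13) = 1,  u(14) = 6,  u(15) = 7,  u(16) = 0,  u(17) = 7,  u(18) = 7,  u(19) = 1,  u(20) = 8,  u(21) = 9,  u(22) = 4,  u(23) = 0,  u(24) = 4,  u(25) = 4,  u(26) = 8,  u(27) = 12,  u(28) = 7,  u(29) = 6.
Since (u(28), u(29)) = (u(0), u(1)) = (7, 6) (two consecutive terms determine the rest), the sequence is periodic with period 28.
So u(1129) = u(0 + ((1129-0) mod 28)) = u(9) = 0.

0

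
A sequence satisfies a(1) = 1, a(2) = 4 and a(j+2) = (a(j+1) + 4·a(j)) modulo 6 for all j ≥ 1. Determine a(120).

0

Listing terms: a(1) = 1,  a(2) = 4,  a(3) = 2,  a(4) = 0,  a(5) = 2,  a(6) = 2,  a(7) = 4,  a(8) = 0,  a(9) = 4,  a(10) = 4,  a(11) = 2.
Since (a(10), a(11)) = (a(2), a(3)) = (4, 2) (two consecutive terms determine the rest), the sequence is eventually periodic: after a pre-period of length 1 it cycles with period 8.
For j ≥ 2, a(j) depends only on (j - 2) mod 8. (120 - 2) mod 8 = 6, so a(120) = a(8) = 0.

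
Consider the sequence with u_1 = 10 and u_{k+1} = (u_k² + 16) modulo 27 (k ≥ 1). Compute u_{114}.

We have u_1 = 10,  u_2 = 8,  u_3 = 26,  u_4 = 17,  u_5 = 8.
Since u_5 = u_2 = 8, the sequence is eventually periodic: after a pre-period of length 1 it cycles with period 3.
For k ≥ 2, u_k depends only on (k - 2) mod 3. (114 - 2) mod 3 = 1, so u_{114} = u_3 = 26.

26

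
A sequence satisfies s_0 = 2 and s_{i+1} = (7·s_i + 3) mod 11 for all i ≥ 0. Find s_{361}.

6

s_0 = 2; s_1 = 6; s_2 = 1; s_3 = 10; s_4 = 7; s_5 = 8; s_6 = 4; s_7 = 9; s_8 = 0; s_9 = 3; s_{10} = 2.
The sequence repeats with period 10.
(361 - 0) mod 10 = 1, so s_{361} = s_1 = 6.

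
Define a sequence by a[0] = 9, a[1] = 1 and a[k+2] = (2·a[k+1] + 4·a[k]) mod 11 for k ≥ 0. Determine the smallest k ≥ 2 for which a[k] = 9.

5

We have a[0] = 9; a[1] = 1; a[2] = 5; a[3] = 3; a[4] = 4; a[5] = 9; a[6] = 1.
Since (a[5], a[6]) = (a[0], a[1]) = (9, 1) (two consecutive terms determine the rest), the sequence is periodic with period 5.
The value 9 next appears (with k ≥ 2) at a[5].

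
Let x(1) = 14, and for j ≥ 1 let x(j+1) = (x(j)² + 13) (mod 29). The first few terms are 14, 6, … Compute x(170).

Computing terms: x(1) = 14,  x(2) = 6,  x(3) = 20,  x(4) = 7,  x(5) = 4,  x(6) = 0,  x(7) = 13,  x(8) = 8,  x(9) = 19,  x(10) = 26,  x(11) = 22,  x(12) = 4.
Since x(12) = x(5) = 4, the sequence is eventually periodic: after a pre-period of length 4 it cycles with period 7.
For j ≥ 5, x(j) depends only on (j - 5) mod 7. (170 - 5) mod 7 = 4, so x(170) = x(9) = 19.

19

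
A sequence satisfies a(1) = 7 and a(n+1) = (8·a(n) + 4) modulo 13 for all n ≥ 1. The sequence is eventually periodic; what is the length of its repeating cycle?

We have a(1) = 7,  a(2) = 8,  a(3) = 3,  a(4) = 2,  a(5) = 7.
Since a(5) = a(1) = 7, the sequence is periodic with period 4.

4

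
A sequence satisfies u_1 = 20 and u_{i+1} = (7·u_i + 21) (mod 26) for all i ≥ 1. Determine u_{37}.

u_1 = 20,  u_2 = 5,  u_3 = 4,  u_4 = 23,  u_5 = 0,  u_6 = 21,  u_7 = 12,  u_8 = 1,  u_9 = 2,  u_{10} = 9,  u_{11} = 6,  u_{12} = 11,  u_{13} = 20.
Since u_{13} = u_1 = 20, the sequence is periodic with period 12.
(37 - 1) mod 12 = 0, so u_{37} = u_1 = 20.

20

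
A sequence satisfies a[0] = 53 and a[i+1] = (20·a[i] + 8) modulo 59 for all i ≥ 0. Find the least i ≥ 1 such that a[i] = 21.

18

Listing terms: a[0] = 53,  a[1] = 6,  a[2] = 10,  a[3] = 31,  a[4] = 38,  a[5] = 1,  a[6] = 28,  a[7] = 37,  a[8] = 40,  a[9] = 41,  a[10] = 2,  a[11] = 48,  a[12] = 24,  a[13] = 16,  a[14] = 33,  a[15] = 19,  a[16] = 34,  a[17] = 39,  a[18] = 21,  a[19] = 15,  a[20] = 13,  a[21] = 32,  a[22] = 58,  a[23] = 47,  a[24] = 4,  a[25] = 29,  a[26] = 57,  a[27] = 27,  a[28] = 17,  a[29] = 53.
Since a[29] = a[0] = 53, the sequence is periodic with period 29.
The value 21 first appears (with i ≥ 1) at a[18].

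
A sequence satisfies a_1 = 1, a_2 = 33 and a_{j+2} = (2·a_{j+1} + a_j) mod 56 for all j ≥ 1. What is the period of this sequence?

a_1 = 1; a_2 = 33; a_3 = 11; a_4 = 55; a_5 = 9; a_6 = 17; a_7 = 43; a_8 = 47; a_9 = 25; a_{10} = 41; a_{11} = 51; a_{12} = 31; a_{13} = 1; a_{14} = 33.
Since (a_{13}, a_{14}) = (a_1, a_2) = (1, 33) (two consecutive terms determine the rest), the sequence is periodic with period 12.

12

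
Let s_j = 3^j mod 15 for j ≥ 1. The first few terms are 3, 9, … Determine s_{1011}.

12

Computing terms: s_1 = 3, s_2 = 9, s_3 = 12, s_4 = 6, s_5 = 3.
The sequence repeats with period 4.
(1011 - 1) mod 4 = 2, so s_{1011} = s_3 = 12.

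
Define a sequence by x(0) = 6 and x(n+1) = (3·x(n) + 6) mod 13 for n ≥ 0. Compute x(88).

We have x(0) = 6, x(1) = 11, x(2) = 0, x(3) = 6.
The sequence repeats with period 3.
So x(88) = x(0 + ((88-0) mod 3)) = x(1) = 11.

11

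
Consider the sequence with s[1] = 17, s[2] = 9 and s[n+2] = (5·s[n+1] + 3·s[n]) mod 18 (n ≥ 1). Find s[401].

15

s[1] = 17, s[2] = 9, s[3] = 6, s[4] = 3, s[5] = 15, s[6] = 12, s[7] = 15, s[8] = 3, s[9] = 6, s[10] = 3.
Since (s[9], s[10]) = (s[3], s[4]) = (6, 3) (two consecutive terms determine the rest), the sequence is eventually periodic: after a pre-period of length 2 it cycles with period 6.
For n ≥ 3, s[n] depends only on (n - 3) mod 6. (401 - 3) mod 6 = 2, so s[401] = s[5] = 15.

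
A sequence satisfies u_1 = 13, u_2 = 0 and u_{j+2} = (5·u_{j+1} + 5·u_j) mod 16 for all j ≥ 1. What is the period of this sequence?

We have u_1 = 13; u_2 = 0; u_3 = 1; u_4 = 5; u_5 = 14; u_6 = 15; u_7 = 1; u_8 = 0; u_9 = 5; u_{10} = 9; u_{11} = 6; u_{12} = 11; u_{13} = 5; u_{14} = 0; u_{15} = 9; u_{16} = 13; u_{17} = 14; u_{18} = 7; u_{19} = 9; u_{20} = 0; u_{21} = 13; u_{22} = 1; u_{23} = 6; u_{24} = 3; u_{25} = 13; u_{26} = 0.
The sequence repeats with period 24.

24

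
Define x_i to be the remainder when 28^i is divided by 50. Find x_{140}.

26

Listing terms: x_0 = 1,  x_1 = 28,  x_2 = 34,  x_3 = 2,  x_4 = 6,  x_5 = 18,  x_6 = 4,  x_7 = 12,  x_8 = 36,  x_9 = 8,  x_{10} = 24,  x_{11} = 22,  x_{12} = 16,  x_{13} = 48,  x_{14} = 44,  x_{15} = 32,  x_{16} = 46,  x_{17} = 38,  x_{18} = 14,  x_{19} = 42,  x_{20} = 26,  x_{21} = 28.
Since x_{21} = x_1 = 28, the sequence is eventually periodic: after a pre-period of length 1 it cycles with period 20.
For i ≥ 1, x_i depends only on (i - 1) mod 20. (140 - 1) mod 20 = 19, so x_{140} = x_{20} = 26.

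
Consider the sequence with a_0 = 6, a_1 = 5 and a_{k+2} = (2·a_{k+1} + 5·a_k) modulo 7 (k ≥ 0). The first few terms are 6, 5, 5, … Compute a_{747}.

0

Computing terms: a_0 = 6; a_1 = 5; a_2 = 5; a_3 = 0; a_4 = 4; a_5 = 1; a_6 = 1; a_7 = 0; a_8 = 5; a_9 = 3; a_{10} = 3; a_{11} = 0; a_{12} = 1; a_{13} = 2; a_{14} = 2; a_{15} = 0; a_{16} = 3; a_{17} = 6; a_{18} = 6; a_{19} = 0; a_{20} = 2; a_{21} = 4; a_{22} = 4; a_{23} = 0; a_{24} = 6; a_{25} = 5.
Since (a_{24}, a_{25}) = (a_0, a_1) = (6, 5) (two consecutive terms determine the rest), the sequence is periodic with period 24.
(747 - 0) mod 24 = 3, so a_{747} = a_3 = 0.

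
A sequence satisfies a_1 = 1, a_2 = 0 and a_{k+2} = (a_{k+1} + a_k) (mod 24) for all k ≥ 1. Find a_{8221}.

17

We have a_1 = 1,  a_2 = 0,  a_3 = 1,  a_4 = 1,  a_5 = 2,  a_6 = 3,  a_7 = 5,  a_8 = 8,  a_9 = 13,  a_{10} = 21,  a_{11} = 10,  a_{12} = 7,  a_{13} = 17,  a_{14} = 0,  a_{15} = 17,  a_{16} = 17,  a_{17} = 10,  a_{18} = 3,  a_{19} = 13,  a_{20} = 16,  a_{21} = 5,  a_{22} = 21,  a_{23} = 2,  a_{24} = 23,  a_{25} = 1,  a_{26} = 0.
Since (a_{25}, a_{26}) = (a_1, a_2) = (1, 0) (two consecutive terms determine the rest), the sequence is periodic with period 24.
So a_{8221} = a_{1 + ((8221-1) mod 24)} = a_{13} = 17.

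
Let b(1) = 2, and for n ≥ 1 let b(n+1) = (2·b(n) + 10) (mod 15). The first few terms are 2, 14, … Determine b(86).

14

Computing terms: b(1) = 2,  b(2) = 14,  b(3) = 8,  b(4) = 11,  b(5) = 2.
The sequence repeats with period 4.
(86 - 1) mod 4 = 1, so b(86) = b(2) = 14.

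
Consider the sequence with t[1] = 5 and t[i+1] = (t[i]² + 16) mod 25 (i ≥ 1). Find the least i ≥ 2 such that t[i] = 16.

t[1] = 5, t[2] = 16, t[3] = 22, t[4] = 0, t[5] = 16.
Since t[5] = t[2] = 16, the sequence is eventually periodic: after a pre-period of length 1 it cycles with period 3.
The value 16 first appears (with i ≥ 2) at t[2].

2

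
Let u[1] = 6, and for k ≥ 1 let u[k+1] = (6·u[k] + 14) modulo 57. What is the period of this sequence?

u[1] = 6; u[2] = 50; u[3] = 29; u[4] = 17; u[5] = 2; u[6] = 26; u[7] = 56; u[8] = 8; u[9] = 5; u[10] = 44; u[11] = 50.
Since u[11] = u[2] = 50, the sequence is eventually periodic: after a pre-period of length 1 it cycles with period 9.

9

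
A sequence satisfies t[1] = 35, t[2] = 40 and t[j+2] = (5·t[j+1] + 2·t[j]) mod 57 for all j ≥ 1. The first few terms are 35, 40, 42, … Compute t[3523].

5

We have t[1] = 35,  t[2] = 40,  t[3] = 42,  t[4] = 5,  t[5] = 52,  t[6] = 42,  t[7] = 29,  t[8] = 1,  t[9] = 6,  t[10] = 32,  t[11] = 1,  t[12] = 12,  t[13] = 5,  t[14] = 49,  t[15] = 27,  t[16] = 5,  t[17] = 22,  t[18] = 6,  t[19] = 17,  t[20] = 40,  t[21] = 6,  t[22] = 53,  t[23] = 49,  t[24] = 9,  t[25] = 29,  t[26] = 49,  t[27] = 18,  t[28] = 17,  t[29] = 7,  t[30] = 12,  t[31] = 17,  t[32] = 52,  t[33] = 9,  t[34] = 35,  t[35] = 22,  t[36] = 9,  t[37] = 32,  t[38] = 7,  t[39] = 42,  t[40] = 53,  t[41] = 7,  t[42] = 27,  t[43] = 35,  t[44] = 1,  t[45] = 18,  t[46] = 35,  t[47] = 40.
Since (t[46], t[47]) = (t[1], t[2]) = (35, 40) (two consecutive terms determine the rest), the sequence is periodic with period 45.
So t[3523] = t[1 + ((3523-1) mod 45)] = t[13] = 5.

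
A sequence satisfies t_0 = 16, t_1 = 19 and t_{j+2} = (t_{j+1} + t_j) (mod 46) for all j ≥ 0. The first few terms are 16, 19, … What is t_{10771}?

Computing terms: t_0 = 16,  t_1 = 19,  t_2 = 35,  t_3 = 8,  t_4 = 43,  t_5 = 5,  t_6 = 2,  t_7 = 7,  t_8 = 9,  t_9 = 16,  t_{10} = 25,  t_{11} = 41,  t_{12} = 20,  t_{13} = 15,  t_{14} = 35,  t_{15} = 4,  t_{16} = 39,  t_{17} = 43,  t_{18} = 36,  t_{19} = 33,  t_{20} = 23,  t_{21} = 10,  t_{22} = 33,  t_{23} = 43,  t_{24} = 30,  t_{25} = 27,  t_{26} = 11,  t_{27} = 38,  t_{28} = 3,  t_{29} = 41,  t_{30} = 44,  t_{31} = 39,  t_{32} = 37,  t_{33} = 30,  t_{34} = 21,  t_{35} = 5,  t_{36} = 26,  t_{37} = 31,  t_{38} = 11,  t_{39} = 42,  t_{40} = 7,  t_{41} = 3,  t_{42} = 10,  t_{43} = 13,  t_{44} = 23,  t_{45} = 36,  t_{46} = 13,  t_{47} = 3,  t_{48} = 16,  t_{49} = 19.
The sequence repeats with period 48.
So t_{10771} = t_{0 + ((10771-0) mod 48)} = t_{19} = 33.

33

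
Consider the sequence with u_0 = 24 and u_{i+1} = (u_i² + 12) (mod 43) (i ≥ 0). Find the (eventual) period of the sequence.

5

u_0 = 24; u_1 = 29; u_2 = 36; u_3 = 18; u_4 = 35; u_5 = 33; u_6 = 26; u_7 = 0; u_8 = 12; u_9 = 27; u_{10} = 10; u_{11} = 26.
Since u_{11} = u_6 = 26, the sequence is eventually periodic: after a pre-period of length 6 it cycles with period 5.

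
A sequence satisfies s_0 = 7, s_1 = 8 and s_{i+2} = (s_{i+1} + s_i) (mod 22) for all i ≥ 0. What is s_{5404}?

16

We have s_0 = 7, s_1 = 8, s_2 = 15, s_3 = 1, s_4 = 16, s_5 = 17, s_6 = 11, s_7 = 6, s_8 = 17, s_9 = 1, s_{10} = 18, s_{11} = 19, s_{12} = 15, s_{13} = 12, s_{14} = 5, s_{15} = 17, s_{16} = 0, s_{17} = 17, s_{18} = 17, s_{19} = 12, s_{20} = 7, s_{21} = 19, s_{22} = 4, s_{23} = 1, s_{24} = 5, s_{25} = 6, s_{26} = 11, s_{27} = 17, s_{28} = 6, s_{29} = 1, s_{30} = 7, s_{31} = 8.
Since (s_{30}, s_{31}) = (s_0, s_1) = (7, 8) (two consecutive terms determine the rest), the sequence is periodic with period 30.
(5404 - 0) mod 30 = 4, so s_{5404} = s_4 = 16.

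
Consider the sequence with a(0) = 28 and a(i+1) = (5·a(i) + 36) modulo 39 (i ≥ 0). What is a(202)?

19

Listing terms: a(0) = 28,  a(1) = 20,  a(2) = 19,  a(3) = 14,  a(4) = 28.
Since a(4) = a(0) = 28, the sequence is periodic with period 4.
(202 - 0) mod 4 = 2, so a(202) = a(2) = 19.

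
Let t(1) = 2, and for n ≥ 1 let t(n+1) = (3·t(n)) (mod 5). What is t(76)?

We have t(1) = 2; t(2) = 1; t(3) = 3; t(4) = 4; t(5) = 2.
The sequence repeats with period 4.
(76 - 1) mod 4 = 3, so t(76) = t(4) = 4.

4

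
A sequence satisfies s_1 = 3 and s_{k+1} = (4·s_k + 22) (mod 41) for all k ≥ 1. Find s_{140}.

26

Listing terms: s_1 = 3, s_2 = 34, s_3 = 35, s_4 = 39, s_5 = 14, s_6 = 37, s_7 = 6, s_8 = 5, s_9 = 1, s_{10} = 26, s_{11} = 3.
The sequence repeats with period 10.
So s_{140} = s_{1 + ((140-1) mod 10)} = s_{10} = 26.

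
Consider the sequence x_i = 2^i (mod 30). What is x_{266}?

4

We have x_1 = 2, x_2 = 4, x_3 = 8, x_4 = 16, x_5 = 2.
The sequence repeats with period 4.
(266 - 1) mod 4 = 1, so x_{266} = x_2 = 4.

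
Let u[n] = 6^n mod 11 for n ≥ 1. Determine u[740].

Listing terms: u[1] = 6,  u[2] = 3,  u[3] = 7,  u[4] = 9,  u[5] = 10,  u[6] = 5,  u[7] = 8,  u[8] = 4,  u[9] = 2,  u[10] = 1,  u[11] = 6.
Since u[11] = u[1] = 6, the sequence is periodic with period 10.
So u[740] = u[1 + ((740-1) mod 10)] = u[10] = 1.

1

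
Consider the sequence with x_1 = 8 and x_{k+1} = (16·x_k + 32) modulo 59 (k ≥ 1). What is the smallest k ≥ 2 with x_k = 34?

Listing terms: x_1 = 8, x_2 = 42, x_3 = 55, x_4 = 27, x_5 = 51, x_6 = 22, x_7 = 30, x_8 = 40, x_9 = 23, x_{10} = 46, x_{11} = 1, x_{12} = 48, x_{13} = 33, x_{14} = 29, x_{15} = 24, x_{16} = 3, x_{17} = 21, x_{18} = 14, x_{19} = 20, x_{20} = 57, x_{21} = 0, x_{22} = 32, x_{23} = 13, x_{24} = 4, x_{25} = 37, x_{26} = 34, x_{27} = 45, x_{28} = 44, x_{29} = 28, x_{30} = 8.
The sequence repeats with period 29.
The value 34 first appears (with k ≥ 2) at x_{26}.

26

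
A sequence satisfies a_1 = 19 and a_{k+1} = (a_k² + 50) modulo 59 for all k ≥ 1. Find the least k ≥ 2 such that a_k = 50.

a_1 = 19, a_2 = 57, a_3 = 54, a_4 = 16, a_5 = 11, a_6 = 53, a_7 = 27, a_8 = 12, a_9 = 17, a_{10} = 44, a_{11} = 39, a_{12} = 37, a_{13} = 3, a_{14} = 0, a_{15} = 50, a_{16} = 13, a_{17} = 42, a_{18} = 44.
Since a_{18} = a_{10} = 44, the sequence is eventually periodic: after a pre-period of length 9 it cycles with period 8.
The value 50 first appears (with k ≥ 2) at a_{15}.

15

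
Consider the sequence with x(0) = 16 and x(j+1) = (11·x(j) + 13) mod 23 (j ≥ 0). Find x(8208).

22

Listing terms: x(0) = 16, x(1) = 5, x(2) = 22, x(3) = 2, x(4) = 12, x(5) = 7, x(6) = 21, x(7) = 14, x(8) = 6, x(9) = 10, x(10) = 8, x(11) = 9, x(12) = 20, x(13) = 3, x(14) = 0, x(15) = 13, x(16) = 18, x(17) = 4, x(18) = 11, x(19) = 19, x(20) = 15, x(21) = 17, x(22) = 16.
The sequence repeats with period 22.
(8208 - 0) mod 22 = 2, so x(8208) = x(2) = 22.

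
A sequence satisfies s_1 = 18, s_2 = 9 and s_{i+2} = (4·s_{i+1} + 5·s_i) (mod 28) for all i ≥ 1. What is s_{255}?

14

s_1 = 18,  s_2 = 9,  s_3 = 14,  s_4 = 17,  s_5 = 26,  s_6 = 21,  s_7 = 18,  s_8 = 9.
The sequence repeats with period 6.
(255 - 1) mod 6 = 2, so s_{255} = s_3 = 14.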